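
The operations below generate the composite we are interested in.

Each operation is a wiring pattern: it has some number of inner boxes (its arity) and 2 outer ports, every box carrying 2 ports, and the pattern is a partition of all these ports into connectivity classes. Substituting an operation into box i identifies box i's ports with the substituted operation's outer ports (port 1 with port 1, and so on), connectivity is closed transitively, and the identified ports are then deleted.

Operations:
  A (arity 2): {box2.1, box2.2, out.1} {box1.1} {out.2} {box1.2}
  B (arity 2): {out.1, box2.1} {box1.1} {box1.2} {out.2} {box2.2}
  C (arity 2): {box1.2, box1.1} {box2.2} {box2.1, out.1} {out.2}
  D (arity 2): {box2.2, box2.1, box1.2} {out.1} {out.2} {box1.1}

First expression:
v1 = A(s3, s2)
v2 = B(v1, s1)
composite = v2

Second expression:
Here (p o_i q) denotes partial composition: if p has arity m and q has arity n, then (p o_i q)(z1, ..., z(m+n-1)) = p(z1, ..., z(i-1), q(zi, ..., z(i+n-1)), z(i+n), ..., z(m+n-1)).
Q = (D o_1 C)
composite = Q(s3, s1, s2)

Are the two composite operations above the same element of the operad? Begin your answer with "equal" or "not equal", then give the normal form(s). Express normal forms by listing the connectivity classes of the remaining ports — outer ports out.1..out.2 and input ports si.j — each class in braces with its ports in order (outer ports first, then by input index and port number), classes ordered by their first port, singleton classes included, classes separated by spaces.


Normal form of the first expression: {out.1, s1.1} {out.2} {s1.2} {s2.1, s2.2} {s3.1} {s3.2}
Normal form of the second expression: {out.1} {out.2} {s1.1} {s1.2} {s2.1, s2.2} {s3.1, s3.2}
The normal forms differ: not equal.

not equal; the first gives {out.1, s1.1} {out.2} {s1.2} {s2.1, s2.2} {s3.1} {s3.2} and the second {out.1} {out.2} {s1.1} {s1.2} {s2.1, s2.2} {s3.1, s3.2}


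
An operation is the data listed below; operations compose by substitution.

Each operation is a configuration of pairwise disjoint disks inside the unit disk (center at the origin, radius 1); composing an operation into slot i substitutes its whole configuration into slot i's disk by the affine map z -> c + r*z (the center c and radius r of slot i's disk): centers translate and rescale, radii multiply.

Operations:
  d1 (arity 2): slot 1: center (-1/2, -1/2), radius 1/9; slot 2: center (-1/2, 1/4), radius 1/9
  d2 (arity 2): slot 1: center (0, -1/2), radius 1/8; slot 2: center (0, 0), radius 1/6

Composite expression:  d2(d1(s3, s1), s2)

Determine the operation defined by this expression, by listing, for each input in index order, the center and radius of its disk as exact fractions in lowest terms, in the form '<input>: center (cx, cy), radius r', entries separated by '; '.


Only the slot chain above each s matters under d2; compose those maps.
input s3: applying the 2 nested substitutions gives center (-1/16, -9/16), radius 1/72
input s1: applying the 2 nested substitutions gives center (-1/16, -15/32), radius 1/72
input s2: applying the 1 nested substitution gives center (0, 0), radius 1/6

s1: center (-1/16, -15/32), radius 1/72; s2: center (0, 0), radius 1/6; s3: center (-1/16, -9/16), radius 1/72


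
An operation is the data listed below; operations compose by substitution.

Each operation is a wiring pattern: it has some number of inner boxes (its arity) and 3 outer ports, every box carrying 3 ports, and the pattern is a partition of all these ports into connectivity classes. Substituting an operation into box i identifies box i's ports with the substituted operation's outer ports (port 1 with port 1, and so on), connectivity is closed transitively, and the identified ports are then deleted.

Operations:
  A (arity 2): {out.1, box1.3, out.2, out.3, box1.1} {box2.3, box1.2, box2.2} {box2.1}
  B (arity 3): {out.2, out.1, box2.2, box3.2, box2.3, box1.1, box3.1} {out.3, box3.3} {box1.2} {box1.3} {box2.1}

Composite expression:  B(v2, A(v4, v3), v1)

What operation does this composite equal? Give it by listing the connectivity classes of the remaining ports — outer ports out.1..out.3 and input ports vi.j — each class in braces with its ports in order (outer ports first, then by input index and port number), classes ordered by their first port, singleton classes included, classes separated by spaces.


{out.1, out.2, v1.1, v1.2, v2.1, v4.1, v4.3} {out.3, v1.3} {v2.2} {v2.3} {v3.1} {v3.2, v3.3, v4.2}

After gluing at B, chains via deleted ports link the v-ports.
composing A on (v4, v3), with out.j its own outer ports: {out.1, out.2, out.3, v4.1, v4.3} {v3.1} {v3.2, v3.3, v4.2}
composing B on (v2, v4, v3, v1), with out.j its own outer ports: {out.1, out.2, v1.1, v1.2, v2.1, v4.1, v4.3} {out.3, v1.3} {v2.2} {v2.3} {v3.1} {v3.2, v3.3, v4.2}


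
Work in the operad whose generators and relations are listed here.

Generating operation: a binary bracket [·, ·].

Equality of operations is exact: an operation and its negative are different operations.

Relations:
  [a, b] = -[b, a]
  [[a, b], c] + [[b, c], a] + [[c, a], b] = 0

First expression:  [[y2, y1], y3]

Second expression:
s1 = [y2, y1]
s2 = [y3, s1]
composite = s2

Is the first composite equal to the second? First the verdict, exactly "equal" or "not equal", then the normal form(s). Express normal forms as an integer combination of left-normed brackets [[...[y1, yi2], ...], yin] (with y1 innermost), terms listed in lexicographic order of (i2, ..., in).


The first expression reduces to -[[y1, y2], y3]
The second expression reduces to [[y1, y2], y3]
They disagree, so not equal.

not equal: they reduce to -[[y1, y2], y3] and [[y1, y2], y3]


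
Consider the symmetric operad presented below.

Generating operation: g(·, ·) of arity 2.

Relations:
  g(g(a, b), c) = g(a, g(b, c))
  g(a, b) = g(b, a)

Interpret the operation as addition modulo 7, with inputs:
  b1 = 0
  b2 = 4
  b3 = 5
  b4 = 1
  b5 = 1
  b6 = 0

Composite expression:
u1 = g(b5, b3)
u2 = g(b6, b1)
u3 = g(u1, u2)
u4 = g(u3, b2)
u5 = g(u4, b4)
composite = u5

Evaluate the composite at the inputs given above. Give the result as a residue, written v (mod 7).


4 (mod 7)

g(b5, b3) = 6
g(b6, b1) = 0
g(g(b5, b3), g(b6, b1)) = 6
g(g(g(b5, b3), g(b6, b1)), b2) = 3
g(g(g(g(b5, b3), g(b6, b1)), b2), b4) = 4


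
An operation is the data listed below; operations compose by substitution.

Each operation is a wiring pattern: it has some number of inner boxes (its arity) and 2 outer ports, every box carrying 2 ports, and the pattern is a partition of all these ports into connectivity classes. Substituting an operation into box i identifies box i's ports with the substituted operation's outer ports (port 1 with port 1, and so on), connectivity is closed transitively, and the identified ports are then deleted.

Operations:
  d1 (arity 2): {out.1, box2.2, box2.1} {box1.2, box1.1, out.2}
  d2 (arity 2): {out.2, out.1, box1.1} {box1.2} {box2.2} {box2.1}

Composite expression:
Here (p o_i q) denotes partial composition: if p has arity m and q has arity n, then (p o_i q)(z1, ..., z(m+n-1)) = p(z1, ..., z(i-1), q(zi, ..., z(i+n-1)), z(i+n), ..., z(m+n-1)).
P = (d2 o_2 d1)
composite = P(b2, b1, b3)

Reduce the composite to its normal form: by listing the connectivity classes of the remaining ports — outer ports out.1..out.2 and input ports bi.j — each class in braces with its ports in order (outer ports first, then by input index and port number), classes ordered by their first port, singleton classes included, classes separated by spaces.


Substituting into d2 glues patterns; closure does the rest.
d1 over (b1, b3) gives {out.1, b3.1, b3.2} {out.2, b1.1, b1.2}, out.j being that stage's outer ports
d2 over (b2, b1, b3) gives {out.1, out.2, b2.1} {b1.1, b1.2} {b2.2} {b3.1, b3.2}, out.j being that stage's outer ports

{out.1, out.2, b2.1} {b1.1, b1.2} {b2.2} {b3.1, b3.2}


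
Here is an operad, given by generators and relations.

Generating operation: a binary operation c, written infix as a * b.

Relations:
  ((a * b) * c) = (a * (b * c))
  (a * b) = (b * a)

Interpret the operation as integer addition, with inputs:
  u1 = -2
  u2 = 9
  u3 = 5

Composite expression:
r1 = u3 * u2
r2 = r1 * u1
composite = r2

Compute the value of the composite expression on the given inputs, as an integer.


12

(u3 * u2) = 14
((u3 * u2) * u1) = 12


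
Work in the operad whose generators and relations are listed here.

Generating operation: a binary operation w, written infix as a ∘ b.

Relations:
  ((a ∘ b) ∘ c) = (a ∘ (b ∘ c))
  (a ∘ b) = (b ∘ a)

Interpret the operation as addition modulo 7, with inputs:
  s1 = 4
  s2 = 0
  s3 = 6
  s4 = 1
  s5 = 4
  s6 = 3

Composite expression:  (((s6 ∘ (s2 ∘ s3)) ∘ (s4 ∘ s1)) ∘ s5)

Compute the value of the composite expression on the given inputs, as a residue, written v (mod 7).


4 (mod 7)

(s2 ∘ s3) = 6
(s6 ∘ (s2 ∘ s3)) = 2
(s4 ∘ s1) = 5
((s6 ∘ (s2 ∘ s3)) ∘ (s4 ∘ s1)) = 0
(((s6 ∘ (s2 ∘ s3)) ∘ (s4 ∘ s1)) ∘ s5) = 4


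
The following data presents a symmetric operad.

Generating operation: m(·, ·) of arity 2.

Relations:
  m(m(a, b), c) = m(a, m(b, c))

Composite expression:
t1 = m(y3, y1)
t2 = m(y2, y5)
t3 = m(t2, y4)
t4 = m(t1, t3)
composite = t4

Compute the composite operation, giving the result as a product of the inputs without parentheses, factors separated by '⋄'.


The m-tree's shape is irrelevant; the y-reading-order decides.
m(y3, y1) flattens to y3 ⋄ y1
m(y2, y5) flattens to y2 ⋄ y5
m(m(y2, y5), y4) flattens to y2 ⋄ y5 ⋄ y4
m(m(y3, y1), m(m(y2, y5), y4)) flattens to y3 ⋄ y1 ⋄ y2 ⋄ y5 ⋄ y4

y3 ⋄ y1 ⋄ y2 ⋄ y5 ⋄ y4


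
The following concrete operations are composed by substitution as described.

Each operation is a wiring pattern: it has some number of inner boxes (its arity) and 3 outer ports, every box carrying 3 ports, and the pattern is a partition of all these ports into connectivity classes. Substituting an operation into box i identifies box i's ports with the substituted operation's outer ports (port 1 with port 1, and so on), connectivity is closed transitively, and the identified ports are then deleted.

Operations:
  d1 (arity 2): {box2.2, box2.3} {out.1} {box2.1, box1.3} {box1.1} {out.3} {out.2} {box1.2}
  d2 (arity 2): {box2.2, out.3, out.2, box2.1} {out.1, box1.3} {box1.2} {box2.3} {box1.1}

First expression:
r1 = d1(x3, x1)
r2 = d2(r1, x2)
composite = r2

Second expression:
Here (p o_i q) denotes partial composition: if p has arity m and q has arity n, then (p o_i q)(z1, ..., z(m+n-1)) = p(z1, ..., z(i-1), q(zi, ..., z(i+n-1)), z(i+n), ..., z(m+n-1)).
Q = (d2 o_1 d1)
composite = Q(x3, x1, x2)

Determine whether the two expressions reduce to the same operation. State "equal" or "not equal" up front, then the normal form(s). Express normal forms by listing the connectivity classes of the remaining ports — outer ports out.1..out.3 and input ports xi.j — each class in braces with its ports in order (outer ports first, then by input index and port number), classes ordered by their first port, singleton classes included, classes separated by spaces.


The first expression, normalized: {out.1} {out.2, out.3, x2.1, x2.2} {x1.1, x3.3} {x1.2, x1.3} {x2.3} {x3.1} {x3.2}
The second expression, normalized: {out.1} {out.2, out.3, x2.1, x2.2} {x1.1, x3.3} {x1.2, x1.3} {x2.3} {x3.1} {x3.2}
One common form — equal.

equal; both compose to {out.1} {out.2, out.3, x2.1, x2.2} {x1.1, x3.3} {x1.2, x1.3} {x2.3} {x3.1} {x3.2}


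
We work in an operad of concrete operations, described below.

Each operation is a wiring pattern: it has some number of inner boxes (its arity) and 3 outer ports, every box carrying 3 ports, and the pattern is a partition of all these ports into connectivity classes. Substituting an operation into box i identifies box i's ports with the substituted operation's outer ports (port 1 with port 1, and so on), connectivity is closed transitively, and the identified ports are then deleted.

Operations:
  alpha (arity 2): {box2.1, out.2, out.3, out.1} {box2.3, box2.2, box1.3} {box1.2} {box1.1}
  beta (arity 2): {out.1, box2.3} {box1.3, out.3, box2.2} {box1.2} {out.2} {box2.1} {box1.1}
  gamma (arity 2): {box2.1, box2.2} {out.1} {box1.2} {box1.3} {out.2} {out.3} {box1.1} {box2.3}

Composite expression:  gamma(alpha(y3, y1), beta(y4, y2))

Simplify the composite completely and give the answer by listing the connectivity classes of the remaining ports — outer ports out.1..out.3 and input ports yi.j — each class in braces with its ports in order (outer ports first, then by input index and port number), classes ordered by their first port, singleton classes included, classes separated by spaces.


{out.1} {out.2} {out.3} {y1.1} {y1.2, y1.3, y3.3} {y2.1} {y2.2, y4.3} {y2.3} {y3.1} {y3.2} {y4.1} {y4.2}

After gluing at gamma, chains via deleted ports link the y-ports.
through alpha, on inputs (y3, y1): {out.1, out.2, out.3, y1.1} {y1.2, y1.3, y3.3} {y3.1} {y3.2} (out.j = stage outer ports)
through beta, on inputs (y4, y2): {out.1, y2.3} {out.2} {out.3, y2.2, y4.3} {y2.1} {y4.1} {y4.2} (out.j = stage outer ports)
through gamma, on inputs (y3, y1, y4, y2): {out.1} {out.2} {out.3} {y1.1} {y1.2, y1.3, y3.3} {y2.1} {y2.2, y4.3} {y2.3} {y3.1} {y3.2} {y4.1} {y4.2} (out.j = stage outer ports)


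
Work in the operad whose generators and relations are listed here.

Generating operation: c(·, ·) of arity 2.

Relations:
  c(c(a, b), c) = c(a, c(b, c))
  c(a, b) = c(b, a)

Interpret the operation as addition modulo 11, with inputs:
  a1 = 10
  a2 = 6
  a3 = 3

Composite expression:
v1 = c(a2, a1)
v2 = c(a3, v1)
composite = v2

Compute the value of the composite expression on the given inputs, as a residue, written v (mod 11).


8 (mod 11)

c(a2, a1) = 5
c(a3, c(a2, a1)) = 8


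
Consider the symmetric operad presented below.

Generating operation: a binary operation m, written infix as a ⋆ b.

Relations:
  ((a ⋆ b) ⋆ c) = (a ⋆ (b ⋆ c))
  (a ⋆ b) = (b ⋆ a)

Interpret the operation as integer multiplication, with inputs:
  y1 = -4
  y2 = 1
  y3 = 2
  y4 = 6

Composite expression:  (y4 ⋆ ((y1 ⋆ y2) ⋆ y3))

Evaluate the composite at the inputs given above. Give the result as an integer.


-48

(y1 ⋆ y2) = -4
((y1 ⋆ y2) ⋆ y3) = -8
(y4 ⋆ ((y1 ⋆ y2) ⋆ y3)) = -48


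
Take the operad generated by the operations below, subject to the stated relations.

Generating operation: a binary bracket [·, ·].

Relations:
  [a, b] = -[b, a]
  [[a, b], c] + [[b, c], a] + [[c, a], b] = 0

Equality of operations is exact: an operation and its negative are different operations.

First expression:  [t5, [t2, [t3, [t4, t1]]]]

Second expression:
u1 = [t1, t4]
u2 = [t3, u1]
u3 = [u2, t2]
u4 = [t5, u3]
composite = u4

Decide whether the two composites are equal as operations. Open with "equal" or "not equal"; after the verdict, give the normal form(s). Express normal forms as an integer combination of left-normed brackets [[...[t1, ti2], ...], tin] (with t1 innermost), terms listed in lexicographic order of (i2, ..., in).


equal; the common form is [[[[t1, t4], t3], t2], t5]

Normal form of the first expression: [[[[t1, t4], t3], t2], t5]
Normal form of the second expression: [[[[t1, t4], t3], t2], t5]
Identical normal forms: equal.


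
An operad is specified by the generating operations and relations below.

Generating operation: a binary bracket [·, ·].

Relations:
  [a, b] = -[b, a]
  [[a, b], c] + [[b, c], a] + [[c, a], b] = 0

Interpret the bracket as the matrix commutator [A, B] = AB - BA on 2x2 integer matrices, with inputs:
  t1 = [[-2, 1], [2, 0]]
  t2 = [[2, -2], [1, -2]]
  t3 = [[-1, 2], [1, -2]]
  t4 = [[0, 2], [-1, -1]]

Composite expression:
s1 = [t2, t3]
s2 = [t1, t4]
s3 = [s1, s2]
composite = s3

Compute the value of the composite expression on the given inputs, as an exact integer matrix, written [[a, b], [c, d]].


[t2, t3] = [[-4, 10], [-3, 4]]
[t1, t4] = [[-5, -5], [0, 5]]
[[t2, t3], [t1, t4]] = [[-15, 140], [30, 15]]

[[-15, 140], [30, 15]]


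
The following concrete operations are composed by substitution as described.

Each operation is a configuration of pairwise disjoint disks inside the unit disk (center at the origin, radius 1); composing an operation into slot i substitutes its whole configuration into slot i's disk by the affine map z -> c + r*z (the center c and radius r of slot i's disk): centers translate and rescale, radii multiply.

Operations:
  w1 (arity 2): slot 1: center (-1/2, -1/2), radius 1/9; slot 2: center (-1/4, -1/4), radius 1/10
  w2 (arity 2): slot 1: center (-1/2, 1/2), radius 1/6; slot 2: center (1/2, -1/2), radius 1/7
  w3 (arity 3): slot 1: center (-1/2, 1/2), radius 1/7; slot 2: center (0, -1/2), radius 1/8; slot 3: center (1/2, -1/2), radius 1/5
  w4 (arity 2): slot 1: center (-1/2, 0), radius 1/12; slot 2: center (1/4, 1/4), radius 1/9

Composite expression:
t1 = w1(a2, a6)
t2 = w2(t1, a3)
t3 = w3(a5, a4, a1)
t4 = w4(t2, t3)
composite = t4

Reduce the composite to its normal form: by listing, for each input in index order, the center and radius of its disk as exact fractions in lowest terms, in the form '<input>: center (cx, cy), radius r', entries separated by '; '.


a1: center (11/36, 7/36), radius 1/45; a2: center (-79/144, 5/144), radius 1/648; a3: center (-11/24, -1/24), radius 1/84; a4: center (1/4, 7/36), radius 1/72; a5: center (7/36, 11/36), radius 1/63; a6: center (-157/288, 11/288), radius 1/720

Nesting under w4 composes maps z -> c + r*z down each a-path.
a2: after 3 affine steps, its disk has center (-79/144, 5/144), radius 1/648
a6: after 3 affine steps, its disk has center (-157/288, 11/288), radius 1/720
a3: after 2 affine steps, its disk has center (-11/24, -1/24), radius 1/84
a5: after 2 affine steps, its disk has center (7/36, 11/36), radius 1/63
a4: after 2 affine steps, its disk has center (1/4, 7/36), radius 1/72
a1: after 2 affine steps, its disk has center (11/36, 7/36), radius 1/45


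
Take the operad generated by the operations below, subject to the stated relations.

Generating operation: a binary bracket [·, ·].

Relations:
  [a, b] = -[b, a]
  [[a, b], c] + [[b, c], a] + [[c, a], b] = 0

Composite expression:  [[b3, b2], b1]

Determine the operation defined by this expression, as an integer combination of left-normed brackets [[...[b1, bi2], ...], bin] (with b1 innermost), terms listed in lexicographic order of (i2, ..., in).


[[b1, b2], b3] - [[b1, b3], b2]

Antisymmetry and Jacobi reduce to b1-anchored left-normed brackets.
Composite bracket: [[b3, b2], b1]
Full expansion: 4 signed words from ab - ba (2^2 = 4).
Coefficients come from the b1-initial words:
  b1b2b3 (sign +1) contributes +[[b1, b2], b3]
  b1b3b2 (sign -1) contributes -[[b1, b3], b2]


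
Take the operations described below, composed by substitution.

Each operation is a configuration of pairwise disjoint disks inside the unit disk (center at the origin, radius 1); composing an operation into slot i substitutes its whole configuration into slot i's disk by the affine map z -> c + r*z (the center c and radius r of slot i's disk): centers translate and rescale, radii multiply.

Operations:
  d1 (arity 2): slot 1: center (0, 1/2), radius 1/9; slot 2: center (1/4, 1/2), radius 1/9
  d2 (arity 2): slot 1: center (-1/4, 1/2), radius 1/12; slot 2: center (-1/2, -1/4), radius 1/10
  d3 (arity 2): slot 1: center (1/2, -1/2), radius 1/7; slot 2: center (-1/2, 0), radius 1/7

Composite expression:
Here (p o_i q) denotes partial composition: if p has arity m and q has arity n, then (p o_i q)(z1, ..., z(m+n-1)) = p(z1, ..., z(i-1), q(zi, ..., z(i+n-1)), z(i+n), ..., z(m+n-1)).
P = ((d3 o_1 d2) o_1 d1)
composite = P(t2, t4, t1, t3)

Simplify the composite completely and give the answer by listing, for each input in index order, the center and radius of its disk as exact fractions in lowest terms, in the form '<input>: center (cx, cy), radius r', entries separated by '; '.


t1: center (3/7, -15/28), radius 1/70; t2: center (13/28, -71/168), radius 1/756; t3: center (-1/2, 0), radius 1/7; t4: center (157/336, -71/168), radius 1/756

Nesting under d3 composes maps z -> c + r*z down each t-path.
input t2: composing its 3 substitution steps yields center (13/28, -71/168), radius 1/756
input t4: composing its 3 substitution steps yields center (157/336, -71/168), radius 1/756
input t1: composing its 2 substitution steps yields center (3/7, -15/28), radius 1/70
input t3: composing its 1 substitution step yields center (-1/2, 0), radius 1/7


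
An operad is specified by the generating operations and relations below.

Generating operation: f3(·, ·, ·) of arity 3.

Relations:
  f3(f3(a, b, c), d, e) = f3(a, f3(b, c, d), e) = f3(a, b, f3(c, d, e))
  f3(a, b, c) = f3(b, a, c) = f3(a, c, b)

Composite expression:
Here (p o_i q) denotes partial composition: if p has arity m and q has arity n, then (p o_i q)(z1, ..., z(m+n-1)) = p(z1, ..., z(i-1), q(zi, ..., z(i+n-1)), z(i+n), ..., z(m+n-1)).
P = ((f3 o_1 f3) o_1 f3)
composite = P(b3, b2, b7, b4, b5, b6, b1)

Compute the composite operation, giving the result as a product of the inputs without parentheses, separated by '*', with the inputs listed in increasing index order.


Key point: f3 commutes, so take the b-inputs in any fixed order.
f3(b3, b2, b7) collapses to b3 * b2 * b7
f3(f3(b3, b2, b7), b4, b5) collapses to b3 * b2 * b7 * b4 * b5
f3(f3(f3(b3, b2, b7), b4, b5), b6, b1) collapses to b3 * b2 * b7 * b4 * b5 * b6 * b1
commutativity sorts the factors: b1 * b2 * b3 * b4 * b5 * b6 * b7

b1 * b2 * b3 * b4 * b5 * b6 * b7


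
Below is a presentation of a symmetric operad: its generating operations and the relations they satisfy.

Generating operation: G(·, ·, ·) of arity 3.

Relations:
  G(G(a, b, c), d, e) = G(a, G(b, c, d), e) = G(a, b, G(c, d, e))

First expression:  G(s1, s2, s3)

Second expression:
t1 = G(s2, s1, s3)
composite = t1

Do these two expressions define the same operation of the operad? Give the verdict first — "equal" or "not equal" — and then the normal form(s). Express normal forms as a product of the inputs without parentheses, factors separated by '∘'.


Normal form of the first expression: s1 ∘ s2 ∘ s3
Normal form of the second expression: s2 ∘ s1 ∘ s3
The forms do not match — not equal.

not equal — first s1 ∘ s2 ∘ s3, second s2 ∘ s1 ∘ s3


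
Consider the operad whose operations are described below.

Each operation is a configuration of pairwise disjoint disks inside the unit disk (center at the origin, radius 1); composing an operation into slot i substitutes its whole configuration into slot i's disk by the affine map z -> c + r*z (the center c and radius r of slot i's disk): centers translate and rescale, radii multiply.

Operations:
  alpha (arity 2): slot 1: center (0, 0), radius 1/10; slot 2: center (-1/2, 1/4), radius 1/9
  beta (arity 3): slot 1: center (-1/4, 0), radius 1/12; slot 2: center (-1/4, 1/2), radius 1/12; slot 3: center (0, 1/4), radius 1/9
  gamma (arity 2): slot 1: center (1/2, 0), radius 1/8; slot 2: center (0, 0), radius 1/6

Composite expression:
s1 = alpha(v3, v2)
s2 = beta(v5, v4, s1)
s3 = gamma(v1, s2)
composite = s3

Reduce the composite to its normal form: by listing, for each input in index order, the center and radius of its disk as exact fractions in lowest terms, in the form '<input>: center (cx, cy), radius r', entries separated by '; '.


v1: center (1/2, 0), radius 1/8; v2: center (-1/108, 5/108), radius 1/486; v3: center (0, 1/24), radius 1/540; v4: center (-1/24, 1/12), radius 1/72; v5: center (-1/24, 0), radius 1/72

Nesting under gamma composes maps z -> c + r*z down each v-path.
tracing v1 down its 1-map path: center (1/2, 0), radius 1/8
tracing v5 down its 2-map path: center (-1/24, 0), radius 1/72
tracing v4 down its 2-map path: center (-1/24, 1/12), radius 1/72
tracing v3 down its 3-map path: center (0, 1/24), radius 1/540
tracing v2 down its 3-map path: center (-1/108, 5/108), radius 1/486


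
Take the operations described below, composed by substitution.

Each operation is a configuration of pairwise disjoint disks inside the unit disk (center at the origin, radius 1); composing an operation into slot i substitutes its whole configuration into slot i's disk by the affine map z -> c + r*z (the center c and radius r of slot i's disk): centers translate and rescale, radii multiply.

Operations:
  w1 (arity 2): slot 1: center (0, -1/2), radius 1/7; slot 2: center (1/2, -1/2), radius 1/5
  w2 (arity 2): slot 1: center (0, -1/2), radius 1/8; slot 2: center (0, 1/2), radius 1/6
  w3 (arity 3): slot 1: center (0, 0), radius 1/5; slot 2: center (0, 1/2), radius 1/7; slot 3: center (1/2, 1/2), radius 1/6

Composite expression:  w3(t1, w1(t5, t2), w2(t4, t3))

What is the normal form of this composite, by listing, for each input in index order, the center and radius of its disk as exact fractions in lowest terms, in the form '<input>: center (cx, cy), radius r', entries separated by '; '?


Each t-disk chains the slot maps above it in w3; radii multiply.
for t1, the 1-step affine chain lands on center (0, 0), radius 1/5
for t5, the 2-step affine chain lands on center (0, 3/7), radius 1/49
for t2, the 2-step affine chain lands on center (1/14, 3/7), radius 1/35
for t4, the 2-step affine chain lands on center (1/2, 5/12), radius 1/48
for t3, the 2-step affine chain lands on center (1/2, 7/12), radius 1/36

t1: center (0, 0), radius 1/5; t2: center (1/14, 3/7), radius 1/35; t3: center (1/2, 7/12), radius 1/36; t4: center (1/2, 5/12), radius 1/48; t5: center (0, 3/7), radius 1/49


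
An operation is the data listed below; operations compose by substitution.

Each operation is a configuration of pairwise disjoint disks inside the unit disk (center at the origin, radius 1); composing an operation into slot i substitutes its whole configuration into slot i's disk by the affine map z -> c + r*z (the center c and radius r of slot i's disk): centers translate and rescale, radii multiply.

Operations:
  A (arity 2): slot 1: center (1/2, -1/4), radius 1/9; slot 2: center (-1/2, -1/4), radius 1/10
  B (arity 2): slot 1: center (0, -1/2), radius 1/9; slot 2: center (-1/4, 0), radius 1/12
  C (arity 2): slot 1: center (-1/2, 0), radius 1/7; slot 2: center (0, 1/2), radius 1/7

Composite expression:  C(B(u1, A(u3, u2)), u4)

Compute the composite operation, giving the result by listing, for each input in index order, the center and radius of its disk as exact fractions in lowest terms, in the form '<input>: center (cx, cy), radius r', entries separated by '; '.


u1: center (-1/2, -1/14), radius 1/63; u2: center (-13/24, -1/336), radius 1/840; u3: center (-89/168, -1/336), radius 1/756; u4: center (0, 1/2), radius 1/7

Below C, radii multiply path by path; the u-disk centers shift.
tracing u1 down its 2-map path: center (-1/2, -1/14), radius 1/63
tracing u3 down its 3-map path: center (-89/168, -1/336), radius 1/756
tracing u2 down its 3-map path: center (-13/24, -1/336), radius 1/840
tracing u4 down its 1-map path: center (0, 1/2), radius 1/7


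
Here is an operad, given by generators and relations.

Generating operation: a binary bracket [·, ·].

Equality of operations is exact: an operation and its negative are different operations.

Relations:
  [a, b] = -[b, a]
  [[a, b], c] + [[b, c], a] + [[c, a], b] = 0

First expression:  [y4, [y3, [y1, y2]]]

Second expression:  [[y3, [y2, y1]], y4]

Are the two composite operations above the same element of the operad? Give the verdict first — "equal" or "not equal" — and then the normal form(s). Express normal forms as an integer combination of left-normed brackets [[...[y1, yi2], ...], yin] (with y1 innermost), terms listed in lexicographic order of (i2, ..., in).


equal — both sides give [[[y1, y2], y3], y4]

Reducing the first expression gives [[[y1, y2], y3], y4]
Reducing the second expression gives [[[y1, y2], y3], y4]
Both agree, so they are equal.


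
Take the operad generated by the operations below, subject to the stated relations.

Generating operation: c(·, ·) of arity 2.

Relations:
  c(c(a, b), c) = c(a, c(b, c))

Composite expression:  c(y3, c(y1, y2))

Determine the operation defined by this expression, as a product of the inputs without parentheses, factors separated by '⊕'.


y3 ⊕ y1 ⊕ y2

Associativity of c dissolves the nesting; only the y-input order survives.
c(y1, y2) reduces to y1 ⊕ y2
c(y3, c(y1, y2)) reduces to y3 ⊕ y1 ⊕ y2


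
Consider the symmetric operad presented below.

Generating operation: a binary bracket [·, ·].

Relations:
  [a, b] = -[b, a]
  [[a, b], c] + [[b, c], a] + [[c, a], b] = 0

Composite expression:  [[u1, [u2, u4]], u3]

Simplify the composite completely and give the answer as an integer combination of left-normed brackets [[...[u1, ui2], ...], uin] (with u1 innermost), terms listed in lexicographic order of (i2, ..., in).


[[[u1, u2], u4], u3] - [[[u1, u4], u2], u3]

Skip Jacobi rewriting: expand, keep u1-initial words, read off terms.
Composite bracket: [[u1, [u2, u4]], u3]
Expanding via [a, b] = ab - ba: 8 signed words (2^3 = 8).
The u1-initial words carry the normal form:
  sign of u1u2u4u3 is +1, so it contributes +[[[u1, u2], u4], u3]
  sign of u1u4u2u3 is -1, so it contributes -[[[u1, u4], u2], u3]


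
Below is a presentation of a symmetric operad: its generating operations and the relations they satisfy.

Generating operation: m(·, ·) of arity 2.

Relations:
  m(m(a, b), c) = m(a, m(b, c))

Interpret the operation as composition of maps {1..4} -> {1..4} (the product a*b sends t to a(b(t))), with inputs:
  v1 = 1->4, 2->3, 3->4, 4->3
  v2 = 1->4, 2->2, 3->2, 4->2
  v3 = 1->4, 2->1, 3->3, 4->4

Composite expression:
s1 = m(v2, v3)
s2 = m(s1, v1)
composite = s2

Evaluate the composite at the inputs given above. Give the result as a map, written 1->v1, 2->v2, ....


1->2, 2->2, 3->2, 4->2


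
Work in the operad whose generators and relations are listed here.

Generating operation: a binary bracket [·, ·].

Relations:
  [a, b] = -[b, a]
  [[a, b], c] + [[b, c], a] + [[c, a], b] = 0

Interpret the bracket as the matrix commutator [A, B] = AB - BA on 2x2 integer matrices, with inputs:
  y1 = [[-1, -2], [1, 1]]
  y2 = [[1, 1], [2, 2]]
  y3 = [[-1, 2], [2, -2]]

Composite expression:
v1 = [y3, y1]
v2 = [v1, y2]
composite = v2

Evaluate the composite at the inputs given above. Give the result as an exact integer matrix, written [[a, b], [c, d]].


[y3, y1] = [[6, 2], [-5, -6]]
[[y3, y1], y2] = [[9, 14], [-19, -9]]

[[9, 14], [-19, -9]]


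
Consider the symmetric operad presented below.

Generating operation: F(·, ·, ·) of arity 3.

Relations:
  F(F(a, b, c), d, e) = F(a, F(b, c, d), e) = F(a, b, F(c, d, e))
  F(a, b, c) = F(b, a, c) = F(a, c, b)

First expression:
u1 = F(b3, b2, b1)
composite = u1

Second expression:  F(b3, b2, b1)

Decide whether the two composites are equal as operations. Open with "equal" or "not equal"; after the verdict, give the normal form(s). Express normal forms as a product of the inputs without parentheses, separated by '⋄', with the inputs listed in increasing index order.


equal; both compose to b1 ⋄ b2 ⋄ b3


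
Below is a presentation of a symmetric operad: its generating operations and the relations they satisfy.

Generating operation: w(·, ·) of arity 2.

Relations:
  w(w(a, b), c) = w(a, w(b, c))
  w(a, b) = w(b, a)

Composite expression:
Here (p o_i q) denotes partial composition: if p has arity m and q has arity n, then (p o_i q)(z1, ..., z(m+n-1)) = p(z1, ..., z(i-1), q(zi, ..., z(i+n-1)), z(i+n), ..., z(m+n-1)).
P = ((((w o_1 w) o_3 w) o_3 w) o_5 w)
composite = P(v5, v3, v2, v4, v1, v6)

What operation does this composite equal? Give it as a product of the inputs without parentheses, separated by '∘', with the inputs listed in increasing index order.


v1 ∘ v2 ∘ v3 ∘ v4 ∘ v5 ∘ v6


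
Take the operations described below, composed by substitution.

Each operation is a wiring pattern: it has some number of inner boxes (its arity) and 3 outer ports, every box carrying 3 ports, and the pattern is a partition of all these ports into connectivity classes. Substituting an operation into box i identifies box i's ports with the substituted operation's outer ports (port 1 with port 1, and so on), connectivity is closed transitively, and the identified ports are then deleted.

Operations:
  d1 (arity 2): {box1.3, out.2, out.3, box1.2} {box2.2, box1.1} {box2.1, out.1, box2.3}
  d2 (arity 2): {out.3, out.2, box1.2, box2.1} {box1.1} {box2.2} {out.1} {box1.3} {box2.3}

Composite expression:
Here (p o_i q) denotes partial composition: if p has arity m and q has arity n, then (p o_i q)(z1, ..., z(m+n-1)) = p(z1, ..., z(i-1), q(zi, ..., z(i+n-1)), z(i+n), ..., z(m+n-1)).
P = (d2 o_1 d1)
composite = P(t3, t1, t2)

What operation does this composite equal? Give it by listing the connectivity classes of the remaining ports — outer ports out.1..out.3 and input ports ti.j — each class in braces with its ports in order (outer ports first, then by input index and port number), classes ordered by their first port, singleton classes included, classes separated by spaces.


{out.1} {out.2, out.3, t2.1, t3.2, t3.3} {t1.1, t1.3} {t1.2, t3.1} {t2.2} {t2.3}

Reachability decides: close wires over d2-identified ports.
d1 over (t3, t1) gives {out.1, t1.1, t1.3} {out.2, out.3, t3.2, t3.3} {t1.2, t3.1}, out.j being that stage's outer ports
d2 over (t3, t1, t2) gives {out.1} {out.2, out.3, t2.1, t3.2, t3.3} {t1.1, t1.3} {t1.2, t3.1} {t2.2} {t2.3}, out.j being that stage's outer ports


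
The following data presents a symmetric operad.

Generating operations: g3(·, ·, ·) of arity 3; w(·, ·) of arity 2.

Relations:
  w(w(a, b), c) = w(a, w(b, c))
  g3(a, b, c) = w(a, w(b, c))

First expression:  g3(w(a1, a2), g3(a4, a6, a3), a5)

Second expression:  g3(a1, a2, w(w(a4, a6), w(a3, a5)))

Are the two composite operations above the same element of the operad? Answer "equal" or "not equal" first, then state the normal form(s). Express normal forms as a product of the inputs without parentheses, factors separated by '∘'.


The first expression reduces to a1 ∘ a2 ∘ a4 ∘ a6 ∘ a3 ∘ a5
The second expression reduces to a1 ∘ a2 ∘ a4 ∘ a6 ∘ a3 ∘ a5
One common form — equal.

equal: each reduces to a1 ∘ a2 ∘ a4 ∘ a6 ∘ a3 ∘ a5


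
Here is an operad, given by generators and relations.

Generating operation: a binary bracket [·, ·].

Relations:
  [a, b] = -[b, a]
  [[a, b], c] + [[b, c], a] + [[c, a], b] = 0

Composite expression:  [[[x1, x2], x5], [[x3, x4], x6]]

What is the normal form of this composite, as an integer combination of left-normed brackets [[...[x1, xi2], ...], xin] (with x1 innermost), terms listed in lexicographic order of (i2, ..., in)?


Antisymmetry and Jacobi reduce to x1-anchored left-normed brackets.
Composite bracket: [[[x1, x2], x5], [[x3, x4], x6]]
Expanding via [a, b] = ab - ba: 32 signed words (2^5 = 32).
The x1-initial words carry the normal form:
  sign of x1x2x5x3x4x6 is +1, so it contributes +[[[[[x1, x2], x5], x3], x4], x6]
  sign of x1x2x5x4x3x6 is -1, so it contributes -[[[[[x1, x2], x5], x4], x3], x6]
  sign of x1x2x5x6x3x4 is -1, so it contributes -[[[[[x1, x2], x5], x6], x3], x4]
  sign of x1x2x5x6x4x3 is +1, so it contributes +[[[[[x1, x2], x5], x6], x4], x3]

[[[[[x1, x2], x5], x3], x4], x6] - [[[[[x1, x2], x5], x4], x3], x6] - [[[[[x1, x2], x5], x6], x3], x4] + [[[[[x1, x2], x5], x6], x4], x3]


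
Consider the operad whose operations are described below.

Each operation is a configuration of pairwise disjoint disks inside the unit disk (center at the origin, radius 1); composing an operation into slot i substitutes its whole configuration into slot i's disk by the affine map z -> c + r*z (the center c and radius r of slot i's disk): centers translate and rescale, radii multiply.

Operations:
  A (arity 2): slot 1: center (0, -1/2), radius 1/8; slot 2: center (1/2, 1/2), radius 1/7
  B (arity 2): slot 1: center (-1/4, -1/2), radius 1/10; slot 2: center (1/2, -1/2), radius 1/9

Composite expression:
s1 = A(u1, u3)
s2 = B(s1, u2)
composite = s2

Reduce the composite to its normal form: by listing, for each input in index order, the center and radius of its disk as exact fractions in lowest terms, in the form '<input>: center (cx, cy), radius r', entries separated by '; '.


Below B, radii multiply path by path; the u-disk centers shift.
for u1, the 2-step affine chain lands on center (-1/4, -11/20), radius 1/80
for u3, the 2-step affine chain lands on center (-1/5, -9/20), radius 1/70
for u2, the 1-step affine chain lands on center (1/2, -1/2), radius 1/9

u1: center (-1/4, -11/20), radius 1/80; u2: center (1/2, -1/2), radius 1/9; u3: center (-1/5, -9/20), radius 1/70


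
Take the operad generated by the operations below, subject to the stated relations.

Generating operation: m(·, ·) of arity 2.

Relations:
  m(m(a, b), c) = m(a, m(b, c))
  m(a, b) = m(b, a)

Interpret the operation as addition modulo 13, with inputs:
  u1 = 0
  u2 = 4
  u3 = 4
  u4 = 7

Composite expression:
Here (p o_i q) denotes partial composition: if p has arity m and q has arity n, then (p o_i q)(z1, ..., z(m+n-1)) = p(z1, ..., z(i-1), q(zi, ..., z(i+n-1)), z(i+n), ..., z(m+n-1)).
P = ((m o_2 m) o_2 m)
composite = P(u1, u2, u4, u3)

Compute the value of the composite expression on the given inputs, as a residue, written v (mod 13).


m(u2, u4) = 11
m(m(u2, u4), u3) = 2
m(u1, m(m(u2, u4), u3)) = 2

2 (mod 13)


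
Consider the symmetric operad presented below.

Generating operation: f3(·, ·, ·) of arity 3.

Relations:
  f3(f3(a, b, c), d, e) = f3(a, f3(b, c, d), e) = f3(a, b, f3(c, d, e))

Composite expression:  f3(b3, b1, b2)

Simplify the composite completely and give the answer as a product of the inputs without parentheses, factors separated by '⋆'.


b3 ⋆ b1 ⋆ b2


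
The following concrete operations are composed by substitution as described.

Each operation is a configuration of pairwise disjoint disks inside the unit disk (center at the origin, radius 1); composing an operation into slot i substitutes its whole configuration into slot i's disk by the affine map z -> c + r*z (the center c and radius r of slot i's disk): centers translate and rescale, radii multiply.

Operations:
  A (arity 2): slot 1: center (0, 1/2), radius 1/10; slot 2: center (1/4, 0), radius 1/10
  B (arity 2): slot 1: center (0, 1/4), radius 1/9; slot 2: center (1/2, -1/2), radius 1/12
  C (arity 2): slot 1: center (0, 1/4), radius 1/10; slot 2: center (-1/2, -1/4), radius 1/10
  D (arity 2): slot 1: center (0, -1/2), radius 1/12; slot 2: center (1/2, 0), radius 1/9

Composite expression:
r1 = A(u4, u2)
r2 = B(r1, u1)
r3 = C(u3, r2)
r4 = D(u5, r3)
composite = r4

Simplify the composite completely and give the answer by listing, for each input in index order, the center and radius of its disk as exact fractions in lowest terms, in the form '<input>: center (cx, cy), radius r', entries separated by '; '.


Each u-disk chains the slot maps above it in D; radii multiply.
input u5: composing its 1 substitution step yields center (0, -1/2), radius 1/12
input u3: composing its 2 substitution steps yields center (1/2, 1/36), radius 1/90
input u4: composing its 4 substitution steps yields center (4/9, -79/3240), radius 1/8100
input u2: composing its 4 substitution steps yields center (1441/3240, -1/40), radius 1/8100
input u1: composing its 3 substitution steps yields center (9/20, -1/30), radius 1/1080

u1: center (9/20, -1/30), radius 1/1080; u2: center (1441/3240, -1/40), radius 1/8100; u3: center (1/2, 1/36), radius 1/90; u4: center (4/9, -79/3240), radius 1/8100; u5: center (0, -1/2), radius 1/12


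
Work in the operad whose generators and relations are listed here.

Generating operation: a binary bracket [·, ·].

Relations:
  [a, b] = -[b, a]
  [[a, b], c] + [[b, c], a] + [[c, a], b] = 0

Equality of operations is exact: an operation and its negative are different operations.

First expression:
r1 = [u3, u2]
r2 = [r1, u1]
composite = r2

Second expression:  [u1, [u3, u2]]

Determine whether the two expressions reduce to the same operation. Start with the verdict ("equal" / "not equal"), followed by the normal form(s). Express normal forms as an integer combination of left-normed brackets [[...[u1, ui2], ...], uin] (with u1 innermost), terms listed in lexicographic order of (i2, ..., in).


The first expression, normalized: [[u1, u2], u3] - [[u1, u3], u2]
The second expression, normalized: -[[u1, u2], u3] + [[u1, u3], u2]
The normal forms differ: not equal.

not equal; the first gives [[u1, u2], u3] - [[u1, u3], u2] and the second -[[u1, u2], u3] + [[u1, u3], u2]
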